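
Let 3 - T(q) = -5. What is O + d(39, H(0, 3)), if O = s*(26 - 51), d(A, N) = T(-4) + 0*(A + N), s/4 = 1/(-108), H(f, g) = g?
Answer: 241/27 ≈ 8.9259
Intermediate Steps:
s = -1/27 (s = 4/(-108) = 4*(-1/108) = -1/27 ≈ -0.037037)
T(q) = 8 (T(q) = 3 - 1*(-5) = 3 + 5 = 8)
d(A, N) = 8 (d(A, N) = 8 + 0*(A + N) = 8 + 0 = 8)
O = 25/27 (O = -(26 - 51)/27 = -1/27*(-25) = 25/27 ≈ 0.92593)
O + d(39, H(0, 3)) = 25/27 + 8 = 241/27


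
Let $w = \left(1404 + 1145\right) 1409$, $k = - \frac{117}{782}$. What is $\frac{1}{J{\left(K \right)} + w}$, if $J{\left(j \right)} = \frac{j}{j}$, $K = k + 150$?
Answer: $\frac{1}{3591542} \approx 2.7843 \cdot 10^{-7}$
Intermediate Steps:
$k = - \frac{117}{782}$ ($k = \left(-117\right) \frac{1}{782} = - \frac{117}{782} \approx -0.14962$)
$w = 3591541$ ($w = 2549 \cdot 1409 = 3591541$)
$K = \frac{117183}{782}$ ($K = - \frac{117}{782} + 150 = \frac{117183}{782} \approx 149.85$)
$J{\left(j \right)} = 1$
$\frac{1}{J{\left(K \right)} + w} = \frac{1}{1 + 3591541} = \frac{1}{3591542}$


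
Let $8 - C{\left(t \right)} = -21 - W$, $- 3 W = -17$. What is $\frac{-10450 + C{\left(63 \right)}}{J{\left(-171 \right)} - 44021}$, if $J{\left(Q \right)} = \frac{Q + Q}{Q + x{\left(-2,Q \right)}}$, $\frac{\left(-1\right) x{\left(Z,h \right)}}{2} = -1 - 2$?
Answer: $\frac{1718530}{7263123} \approx 0.23661$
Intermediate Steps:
$W = \frac{17}{3}$ ($W = \left(- \frac{1}{3}\right) \left(-17\right) = \frac{17}{3} \approx 5.6667$)
$x{\left(Z,h \right)} = 6$ ($x{\left(Z,h \right)} = - 2 \left(-1 - 2\right) = \left(-2\right) \left(-3\right) = 6$)
$J{\left(Q \right)} = \frac{2 Q}{6 + Q}$ ($J{\left(Q \right)} = \frac{Q + Q}{Q + 6} = \frac{2 Q}{6 + Q}$)
$C{\left(t \right)} = \frac{104}{3}$ ($C{\left(t \right)} = 8 - \left(-21 - \frac{17}{3}\right) = 8 - - \frac{80}{3} = 8 + \frac{80}{3} = \frac{104}{3}$)
$\frac{-10450 + C{\left(63 \right)}}{J{\left(-171 \right)} - 44021} = \frac{-10450 + \frac{104}{3}}{2 \left(-171\right) \frac{1}{6 - 171} - 44021} = - \frac{31246}{3 \left(2 \left(-171\right) \frac{1}{-165} - 44021\right)} = - \frac{31246}{3 \left(2 \left(-171\right) \left(- \frac{1}{165}\right) - 44021\right)} = - \frac{31246}{3 \left(\frac{114}{55} - 44021\right)} = - \frac{31246}{3 \left(- \frac{2421041}{55}\right)} = \left(- \frac{31246}{3}\right) \left(- \frac{55}{2421041}\right) = \frac{1718530}{7263123}$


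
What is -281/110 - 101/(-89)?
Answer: -13899/9790 ≈ -1.4197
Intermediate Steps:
-281/110 - 101/(-89) = -281*1/110 - 101*(-1/89) = -281/110 + 101/89 = -13899/9790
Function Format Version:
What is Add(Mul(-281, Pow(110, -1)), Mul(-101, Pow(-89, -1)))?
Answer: Rational(-13899, 9790) ≈ -1.4197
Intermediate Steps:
Add(Mul(-281, Pow(110, -1)), Mul(-101, Pow(-89, -1))) = Add(Mul(-281, Rational(1, 110)), Mul(-101, Rational(-1, 89))) = Add(Rational(-281, 110), Rational(101, 89)) = Rational(-13899, 9790)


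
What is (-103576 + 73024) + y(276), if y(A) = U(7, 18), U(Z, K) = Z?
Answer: -30545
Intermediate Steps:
y(A) = 7
(-103576 + 73024) + y(276) = (-103576 + 73024) + 7 = -30552 + 7 = -30545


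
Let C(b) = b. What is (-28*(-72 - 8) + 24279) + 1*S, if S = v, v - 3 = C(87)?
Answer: 26609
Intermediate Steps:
v = 90 (v = 3 + 87 = 90)
S = 90
(-28*(-72 - 8) + 24279) + 1*S = (-28*(-72 - 8) + 24279) + 1*90 = (-28*(-80) + 24279) + 90 = (2240 + 24279) + 90 = 26519 + 90 = 26609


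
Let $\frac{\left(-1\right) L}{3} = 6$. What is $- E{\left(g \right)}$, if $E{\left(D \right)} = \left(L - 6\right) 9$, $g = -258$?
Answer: $216$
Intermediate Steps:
$L = -18$ ($L = \left(-3\right) 6 = -18$)
$E{\left(D \right)} = -216$ ($E{\left(D \right)} = \left(-18 - 6\right) 9 = \left(-24\right) 9 = -216$)
$- E{\left(g \right)} = \left(-1\right) \left(-216\right) = 216$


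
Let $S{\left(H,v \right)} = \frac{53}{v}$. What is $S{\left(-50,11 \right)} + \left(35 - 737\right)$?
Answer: $- \frac{7669}{11} \approx -697.18$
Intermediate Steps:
$S{\left(-50,11 \right)} + \left(35 - 737\right) = \frac{53}{11} + \left(35 - 737\right) = 53 \cdot \frac{1}{11} - 702 = \frac{53}{11} - 702 = - \frac{7669}{11}$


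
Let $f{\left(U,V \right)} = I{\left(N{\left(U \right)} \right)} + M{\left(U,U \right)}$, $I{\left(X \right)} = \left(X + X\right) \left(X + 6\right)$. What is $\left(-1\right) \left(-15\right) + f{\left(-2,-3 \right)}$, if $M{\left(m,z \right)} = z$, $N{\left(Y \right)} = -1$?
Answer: $3$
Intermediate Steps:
$I{\left(X \right)} = 2 X \left(6 + X\right)$
$f{\left(U,V \right)} = -10 + U$ ($f{\left(U,V \right)} = 2 \left(-1\right) \left(6 - 1\right) + U = 2 \left(-1\right) 5 + U = -10 + U$)
$\left(-1\right) \left(-15\right) + f{\left(-2,-3 \right)} = \left(-1\right) \left(-15\right) - 12 = 15 - 12 = 3$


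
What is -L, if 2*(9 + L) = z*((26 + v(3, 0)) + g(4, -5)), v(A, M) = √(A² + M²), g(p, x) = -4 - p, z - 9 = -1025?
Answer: 10677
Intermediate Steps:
z = -1016 (z = 9 - 1025 = -1016)
L = -10677 (L = -9 + (-1016*((26 + √(3² + 0²)) + (-4 - 1*4)))/2 = -9 + (-1016*((26 + √(9 + 0)) + (-4 - 4)))/2 = -9 + (-1016*((26 + √9) - 8))/2 = -9 + (-1016*((26 + 3) - 8))/2 = -9 + (-1016*(29 - 8))/2 = -9 + (-1016*21)/2 = -9 + (½)*(-21336) = -9 - 10668 = -10677)
-L = -1*(-10677) = 10677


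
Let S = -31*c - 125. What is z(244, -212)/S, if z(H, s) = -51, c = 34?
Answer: 17/393 ≈ 0.043257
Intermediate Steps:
S = -1179 (S = -31*34 - 125 = -1054 - 125 = -1179)
z(244, -212)/S = -51/(-1179) = -51*(-1/1179) = 17/393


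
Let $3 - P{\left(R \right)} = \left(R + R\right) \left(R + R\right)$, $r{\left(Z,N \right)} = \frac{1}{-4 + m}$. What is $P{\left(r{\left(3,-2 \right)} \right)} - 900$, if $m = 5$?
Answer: $-901$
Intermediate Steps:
$r{\left(Z,N \right)} = 1$ ($r{\left(Z,N \right)} = \frac{1}{-4 + 5} = 1^{-1} = 1$)
$P{\left(R \right)} = 3 - 4 R^{2}$ ($P{\left(R \right)} = 3 - \left(R + R\right) \left(R + R\right) = 3 - 2 R 2 R = 3 - 4 R^{2}$)
$P{\left(r{\left(3,-2 \right)} \right)} - 900 = \left(3 - 4 \cdot 1^{2}\right) - 900 = \left(3 - 4\right) - 900 = -1 - 900 = -901$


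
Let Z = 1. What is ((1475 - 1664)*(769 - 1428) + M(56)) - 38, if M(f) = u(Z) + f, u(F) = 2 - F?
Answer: 124570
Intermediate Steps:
M(f) = 1 + f (M(f) = (2 - 1*1) + f = (2 - 1) + f = 1 + f)
((1475 - 1664)*(769 - 1428) + M(56)) - 38 = ((1475 - 1664)*(769 - 1428) + (1 + 56)) - 38 = (-189*(-659) + 57) - 38 = (124551 + 57) - 38 = 124608 - 38 = 124570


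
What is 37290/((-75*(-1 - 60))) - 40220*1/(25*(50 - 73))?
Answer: 547862/7015 ≈ 78.099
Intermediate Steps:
37290/((-75*(-1 - 60))) - 40220*1/(25*(50 - 73)) = 37290/((-75*(-61))) - 40220/((-23*25)) = 37290/4575 - 40220/(-575) = 37290*(1/4575) - 40220*(-1/575) = 2486/305 + 8044/115 = 547862/7015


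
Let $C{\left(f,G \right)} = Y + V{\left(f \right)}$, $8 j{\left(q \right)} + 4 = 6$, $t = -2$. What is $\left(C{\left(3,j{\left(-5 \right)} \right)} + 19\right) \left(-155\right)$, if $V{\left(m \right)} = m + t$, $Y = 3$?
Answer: $-3565$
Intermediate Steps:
$j{\left(q \right)} = \frac{1}{4}$ ($j{\left(q \right)} = - \frac{1}{2} + \frac{1}{8} \cdot 6 = - \frac{1}{2} + \frac{3}{4} = \frac{1}{4}$)
$V{\left(m \right)} = -2 + m$ ($V{\left(m \right)} = m - 2 = -2 + m$)
$C{\left(f,G \right)} = 1 + f$ ($C{\left(f,G \right)} = 3 + \left(-2 + f\right) = 1 + f$)
$\left(C{\left(3,j{\left(-5 \right)} \right)} + 19\right) \left(-155\right) = \left(\left(1 + 3\right) + 19\right) \left(-155\right) = \left(4 + 19\right) \left(-155\right) = 23 \left(-155\right) = -3565$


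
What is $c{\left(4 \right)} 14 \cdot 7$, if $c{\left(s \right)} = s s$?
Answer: $1568$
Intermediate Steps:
$c{\left(s \right)} = s^{2}$
$c{\left(4 \right)} 14 \cdot 7 = 4^{2} \cdot 14 \cdot 7 = 16 \cdot 14 \cdot 7 = 224 \cdot 7 = 1568$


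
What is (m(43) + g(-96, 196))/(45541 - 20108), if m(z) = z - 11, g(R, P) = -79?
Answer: -47/25433 ≈ -0.0018480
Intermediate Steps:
m(z) = -11 + z
(m(43) + g(-96, 196))/(45541 - 20108) = ((-11 + 43) - 79)/(45541 - 20108) = (32 - 79)/25433 = -47*1/25433 = -47/25433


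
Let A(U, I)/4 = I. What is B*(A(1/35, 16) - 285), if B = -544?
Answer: 120224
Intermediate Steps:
A(U, I) = 4*I
B*(A(1/35, 16) - 285) = -544*(4*16 - 285) = -544*(64 - 285) = -544*(-221) = 120224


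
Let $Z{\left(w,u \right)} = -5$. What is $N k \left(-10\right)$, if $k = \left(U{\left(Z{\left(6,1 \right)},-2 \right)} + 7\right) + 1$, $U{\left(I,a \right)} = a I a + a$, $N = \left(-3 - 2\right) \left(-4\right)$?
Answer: $2800$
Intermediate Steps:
$N = 20$ ($N = \left(-5\right) \left(-4\right) = 20$)
$U{\left(I,a \right)} = a + I a^{2}$ ($U{\left(I,a \right)} = I a a + a = I a^{2} + a = a + I a^{2}$)
$k = -14$ ($k = \left(- 2 \left(1 - -10\right) + 7\right) + 1 = \left(- 2 \left(1 + 10\right) + 7\right) + 1 = \left(\left(-2\right) 11 + 7\right) + 1 = \left(-22 + 7\right) + 1 = -15 + 1 = -14$)
$N k \left(-10\right) = 20 \left(-14\right) \left(-10\right) = \left(-280\right) \left(-10\right) = 2800$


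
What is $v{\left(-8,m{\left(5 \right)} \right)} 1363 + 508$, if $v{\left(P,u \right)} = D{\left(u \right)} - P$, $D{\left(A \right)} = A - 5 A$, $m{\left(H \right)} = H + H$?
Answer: $-43108$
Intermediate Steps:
$m{\left(H \right)} = 2 H$
$D{\left(A \right)} = - 4 A$
$v{\left(P,u \right)} = - P - 4 u$ ($v{\left(P,u \right)} = - 4 u - P = - P - 4 u$)
$v{\left(-8,m{\left(5 \right)} \right)} 1363 + 508 = \left(\left(-1\right) \left(-8\right) - 4 \cdot 2 \cdot 5\right) 1363 + 508 = \left(8 - 40\right) 1363 + 508 = \left(-32\right) 1363 + 508 = -43616 + 508 = -43108$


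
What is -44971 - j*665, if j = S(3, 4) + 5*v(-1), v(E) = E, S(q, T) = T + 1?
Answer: -44971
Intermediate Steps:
S(q, T) = 1 + T
j = 0 (j = (1 + 4) + 5*(-1) = 5 - 5 = 0)
-44971 - j*665 = -44971 - 0*665 = -44971 - 1*0 = -44971 + 0 = -44971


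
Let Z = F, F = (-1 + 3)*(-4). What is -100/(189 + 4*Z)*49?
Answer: -4900/157 ≈ -31.210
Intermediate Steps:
F = -8 (F = 2*(-4) = -8)
Z = -8
-100/(189 + 4*Z)*49 = -100/(189 + 4*(-8))*49 = -100/(189 - 32)*49 = -100/157*49 = -4900/157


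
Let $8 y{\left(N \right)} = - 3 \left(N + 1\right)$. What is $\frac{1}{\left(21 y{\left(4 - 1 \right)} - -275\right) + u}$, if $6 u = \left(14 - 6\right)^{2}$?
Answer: $\frac{6}{1525} \approx 0.0039344$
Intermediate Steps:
$y{\left(N \right)} = - \frac{3}{8} - \frac{3 N}{8}$ ($y{\left(N \right)} = \frac{\left(-3\right) \left(N + 1\right)}{8} = \frac{\left(-3\right) \left(1 + N\right)}{8} = \frac{-3 - 3 N}{8} = - \frac{3}{8} - \frac{3 N}{8}$)
$u = \frac{32}{3}$ ($u = \frac{\left(14 - 6\right)^{2}}{6} = \frac{8^{2}}{6} = \frac{1}{6} \cdot 64 = \frac{32}{3} \approx 10.667$)
$\frac{1}{\left(21 y{\left(4 - 1 \right)} - -275\right) + u} = \frac{1}{\left(21 \left(- \frac{3}{8} - \frac{3 \left(4 - 1\right)}{8}\right) - -275\right) + \frac{32}{3}} = \frac{1}{\left(21 \left(- \frac{3}{8} - \frac{9}{8}\right) + 275\right) + \frac{32}{3}} = \frac{1}{\left(21 \left(- \frac{3}{2}\right) + 275\right) + \frac{32}{3}} = \frac{1}{\left(- \frac{63}{2} + 275\right) + \frac{32}{3}} = \frac{1}{\frac{487}{2} + \frac{32}{3}} = \frac{1}{\frac{1525}{6}} = \frac{6}{1525}$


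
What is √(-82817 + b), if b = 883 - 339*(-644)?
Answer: √136382 ≈ 369.30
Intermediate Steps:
b = 219199 (b = 883 + 218316 = 219199)
√(-82817 + b) = √(-82817 + 219199) = √136382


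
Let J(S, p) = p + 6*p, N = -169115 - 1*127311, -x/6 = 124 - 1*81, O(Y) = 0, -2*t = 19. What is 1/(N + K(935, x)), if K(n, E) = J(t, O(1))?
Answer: -1/296426 ≈ -3.3735e-6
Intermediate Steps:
t = -19/2 (t = -½*19 = -19/2 ≈ -9.5000)
x = -258 (x = -6*(124 - 1*81) = -6*(124 - 81) = -6*43 = -258)
N = -296426 (N = -169115 - 127311 = -296426)
J(S, p) = 7*p
K(n, E) = 0 (K(n, E) = 7*0 = 0)
1/(N + K(935, x)) = 1/(-296426 + 0) = 1/(-296426) = -1/296426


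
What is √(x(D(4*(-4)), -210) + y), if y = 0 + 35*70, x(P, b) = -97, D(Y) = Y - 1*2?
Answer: √2353 ≈ 48.508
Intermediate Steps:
D(Y) = -2 + Y (D(Y) = Y - 2 = -2 + Y)
y = 2450 (y = 0 + 2450 = 2450)
√(x(D(4*(-4)), -210) + y) = √(-97 + 2450) = √2353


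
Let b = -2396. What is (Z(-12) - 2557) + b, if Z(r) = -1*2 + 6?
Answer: -4949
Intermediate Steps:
Z(r) = 4 (Z(r) = -2 + 6 = 4)
(Z(-12) - 2557) + b = (4 - 2557) - 2396 = -2553 - 2396 = -4949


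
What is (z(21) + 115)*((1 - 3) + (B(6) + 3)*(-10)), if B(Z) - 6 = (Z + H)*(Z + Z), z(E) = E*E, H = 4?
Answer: -718352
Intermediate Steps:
z(E) = E²
B(Z) = 6 + 2*Z*(4 + Z) (B(Z) = 6 + (Z + 4)*(Z + Z) = 6 + (4 + Z)*(2*Z) = 6 + 2*Z*(4 + Z))
(z(21) + 115)*((1 - 3) + (B(6) + 3)*(-10)) = (21² + 115)*((1 - 3) + ((6 + 2*6² + 8*6) + 3)*(-10)) = (441 + 115)*(-2 + ((6 + 2*36 + 48) + 3)*(-10)) = 556*(-2 + ((6 + 72 + 48) + 3)*(-10)) = 556*(-2 + (126 + 3)*(-10)) = 556*(-2 + 129*(-10)) = 556*(-2 - 1290) = 556*(-1292) = -718352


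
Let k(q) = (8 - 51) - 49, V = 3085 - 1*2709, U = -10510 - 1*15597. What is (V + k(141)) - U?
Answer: 26391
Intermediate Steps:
U = -26107 (U = -10510 - 15597 = -26107)
V = 376 (V = 3085 - 2709 = 376)
k(q) = -92 (k(q) = -43 - 49 = -92)
(V + k(141)) - U = (376 - 92) - 1*(-26107) = 284 + 26107 = 26391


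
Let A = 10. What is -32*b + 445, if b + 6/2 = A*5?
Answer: -1059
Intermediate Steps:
b = 47 (b = -3 + 10*5 = -3 + 50 = 47)
-32*b + 445 = -32*47 + 445 = -1504 + 445 = -1059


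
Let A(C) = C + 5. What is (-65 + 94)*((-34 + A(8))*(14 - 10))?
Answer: -2436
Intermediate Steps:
A(C) = 5 + C
(-65 + 94)*((-34 + A(8))*(14 - 10)) = (-65 + 94)*((-34 + (5 + 8))*(14 - 10)) = 29*((-34 + 13)*4) = 29*(-21*4) = 29*(-84) = -2436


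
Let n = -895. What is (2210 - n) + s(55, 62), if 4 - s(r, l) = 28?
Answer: 3081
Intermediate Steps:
s(r, l) = -24 (s(r, l) = 4 - 1*28 = 4 - 28 = -24)
(2210 - n) + s(55, 62) = (2210 - 1*(-895)) - 24 = (2210 + 895) - 24 = 3105 - 24 = 3081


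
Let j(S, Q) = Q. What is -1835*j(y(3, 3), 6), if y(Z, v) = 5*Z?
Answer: -11010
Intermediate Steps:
-1835*j(y(3, 3), 6) = -1835*6 = -11010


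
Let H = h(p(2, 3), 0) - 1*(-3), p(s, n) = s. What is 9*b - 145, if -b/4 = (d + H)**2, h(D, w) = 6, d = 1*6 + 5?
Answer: -14545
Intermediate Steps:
d = 11 (d = 6 + 5 = 11)
H = 9 (H = 6 - 1*(-3) = 6 + 3 = 9)
b = -1600 (b = -4*(11 + 9)**2 = -4*20**2 = -4*400 = -1600)
9*b - 145 = 9*(-1600) - 145 = -14400 - 145 = -14545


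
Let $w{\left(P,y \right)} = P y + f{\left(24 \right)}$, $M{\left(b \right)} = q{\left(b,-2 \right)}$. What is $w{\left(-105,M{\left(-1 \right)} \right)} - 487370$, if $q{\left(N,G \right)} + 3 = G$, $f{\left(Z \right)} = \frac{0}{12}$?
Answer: $-486845$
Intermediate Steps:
$f{\left(Z \right)} = 0$ ($f{\left(Z \right)} = 0 \cdot \frac{1}{12} = 0$)
$q{\left(N,G \right)} = -3 + G$
$M{\left(b \right)} = -5$ ($M{\left(b \right)} = -3 - 2 = -5$)
$w{\left(P,y \right)} = P y$ ($w{\left(P,y \right)} = P y + 0 = P y$)
$w{\left(-105,M{\left(-1 \right)} \right)} - 487370 = \left(-105\right) \left(-5\right) - 487370 = 525 - 487370 = -486845$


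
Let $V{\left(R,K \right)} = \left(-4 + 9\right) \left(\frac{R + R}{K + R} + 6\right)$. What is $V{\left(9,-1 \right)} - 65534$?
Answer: $- \frac{261971}{4} \approx -65493.0$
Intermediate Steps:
$V{\left(R,K \right)} = 30 + \frac{10 R}{K + R}$ ($V{\left(R,K \right)} = 5 \left(\frac{2 R}{K + R} + 6\right) = 5 \left(6 + \frac{2 R}{K + R}\right) = 30 + \frac{10 R}{K + R}$)
$V{\left(9,-1 \right)} - 65534 = \frac{10 \left(3 \left(-1\right) + 4 \cdot 9\right)}{-1 + 9} - 65534 = \frac{10 \left(-3 + 36\right)}{8} - 65534 = 10 \cdot \frac{1}{8} \cdot 33 - 65534 = \frac{165}{4} - 65534 = - \frac{261971}{4}$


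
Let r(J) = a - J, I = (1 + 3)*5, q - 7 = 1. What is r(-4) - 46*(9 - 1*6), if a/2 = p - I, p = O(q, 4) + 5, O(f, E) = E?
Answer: -156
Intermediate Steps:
q = 8 (q = 7 + 1 = 8)
p = 9 (p = 4 + 5 = 9)
I = 20 (I = 4*5 = 20)
a = -22 (a = 2*(9 - 1*20) = 2*(9 - 20) = 2*(-11) = -22)
r(J) = -22 - J
r(-4) - 46*(9 - 1*6) = (-22 - 1*(-4)) - 46*(9 - 1*6) = (-22 + 4) - 46*(9 - 6) = -18 - 46*3 = -18 - 138 = -156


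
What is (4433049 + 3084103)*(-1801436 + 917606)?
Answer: -6643884452160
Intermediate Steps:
(4433049 + 3084103)*(-1801436 + 917606) = 7517152*(-883830) = -6643884452160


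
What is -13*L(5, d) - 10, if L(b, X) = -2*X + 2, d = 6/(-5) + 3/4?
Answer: -477/10 ≈ -47.700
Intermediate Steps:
d = -9/20 (d = 6*(-⅕) + 3*(¼) = -6/5 + ¾ = -9/20 ≈ -0.45000)
L(b, X) = 2 - 2*X
-13*L(5, d) - 10 = -13*(2 - 2*(-9/20)) - 10 = -13*(2 + 9/10) - 10 = -13*29/10 - 10 = -377/10 - 10 = -477/10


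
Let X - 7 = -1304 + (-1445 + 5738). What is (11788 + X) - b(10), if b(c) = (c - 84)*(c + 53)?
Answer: 19446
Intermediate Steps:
b(c) = (-84 + c)*(53 + c)
X = 2996 (X = 7 + (-1304 + (-1445 + 5738)) = 7 + (-1304 + 4293) = 7 + 2989 = 2996)
(11788 + X) - b(10) = (11788 + 2996) - (-4452 + 10**2 - 31*10) = 14784 - (-4452 + 100 - 310) = 14784 - 1*(-4662) = 14784 + 4662 = 19446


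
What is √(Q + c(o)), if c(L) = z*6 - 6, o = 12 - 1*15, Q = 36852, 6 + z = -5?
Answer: 2*√9195 ≈ 191.78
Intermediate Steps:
z = -11 (z = -6 - 5 = -11)
o = -3 (o = 12 - 15 = -3)
c(L) = -72 (c(L) = -11*6 - 6 = -66 - 6 = -72)
√(Q + c(o)) = √(36852 - 72) = √36780 = 2*√9195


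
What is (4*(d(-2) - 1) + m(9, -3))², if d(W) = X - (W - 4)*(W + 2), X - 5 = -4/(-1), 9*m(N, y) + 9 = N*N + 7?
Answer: 134689/81 ≈ 1662.8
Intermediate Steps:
m(N, y) = -2/9 + N²/9 (m(N, y) = -1 + (N*N + 7)/9 = -1 + (N² + 7)/9 = -1 + (7 + N²)/9 = -1 + (7/9 + N²/9) = -2/9 + N²/9)
X = 9 (X = 5 - 4/(-1) = 5 - 4*(-1) = 5 + 4 = 9)
d(W) = 9 - (-4 + W)*(2 + W) (d(W) = 9 - (W - 4)*(W + 2) = 9 - (-4 + W)*(2 + W))
(4*(d(-2) - 1) + m(9, -3))² = (4*((17 - 1*(-2)² + 2*(-2)) - 1) + (-2/9 + (⅑)*9²))² = (4*((17 - 1*4 - 4) - 1) + (-2/9 + (⅑)*81))² = (4*((17 - 4 - 4) - 1) + (-2/9 + 9))² = (4*(9 - 1) + 79/9)² = (4*8 + 79/9)² = (32 + 79/9)² = (367/9)² = 134689/81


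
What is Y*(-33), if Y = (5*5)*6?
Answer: -4950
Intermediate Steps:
Y = 150 (Y = 25*6 = 150)
Y*(-33) = 150*(-33) = -4950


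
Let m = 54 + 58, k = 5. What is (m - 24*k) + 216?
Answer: 208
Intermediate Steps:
m = 112
(m - 24*k) + 216 = (112 - 24*5) + 216 = (112 - 1*120) + 216 = (112 - 120) + 216 = -8 + 216 = 208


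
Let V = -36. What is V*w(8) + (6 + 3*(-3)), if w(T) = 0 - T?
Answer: 285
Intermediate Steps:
w(T) = -T
V*w(8) + (6 + 3*(-3)) = -(-36)*8 + (6 + 3*(-3)) = -36*(-8) + (6 - 9) = 288 - 3 = 285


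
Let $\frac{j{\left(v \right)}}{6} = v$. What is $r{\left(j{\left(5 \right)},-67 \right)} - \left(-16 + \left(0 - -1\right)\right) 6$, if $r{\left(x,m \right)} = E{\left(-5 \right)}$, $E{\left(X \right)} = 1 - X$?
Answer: $96$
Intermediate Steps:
$j{\left(v \right)} = 6 v$
$r{\left(x,m \right)} = 6$ ($r{\left(x,m \right)} = 1 - -5 = 1 + 5 = 6$)
$r{\left(j{\left(5 \right)},-67 \right)} - \left(-16 + \left(0 - -1\right)\right) 6 = 6 - \left(-16 + \left(0 - -1\right)\right) 6 = 6 - \left(-16 + \left(0 + 1\right)\right) 6 = 6 - \left(-16 + 1\right) 6 = 6 - \left(-15\right) 6 = 6 - -90 = 6 + 90 = 96$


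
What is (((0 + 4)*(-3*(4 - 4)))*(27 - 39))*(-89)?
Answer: 0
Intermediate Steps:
(((0 + 4)*(-3*(4 - 4)))*(27 - 39))*(-89) = ((4*(-3*0))*(-12))*(-89) = ((4*0)*(-12))*(-89) = (0*(-12))*(-89) = 0*(-89) = 0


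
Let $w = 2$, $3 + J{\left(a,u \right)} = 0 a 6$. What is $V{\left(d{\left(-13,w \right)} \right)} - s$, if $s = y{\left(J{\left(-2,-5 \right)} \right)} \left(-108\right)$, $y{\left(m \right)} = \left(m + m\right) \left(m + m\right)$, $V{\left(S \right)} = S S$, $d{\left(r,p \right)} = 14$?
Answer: $4084$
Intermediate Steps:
$J{\left(a,u \right)} = -3$ ($J{\left(a,u \right)} = -3 + 0 a 6 = -3 + 0 \cdot 6 = -3 + 0 = -3$)
$V{\left(S \right)} = S^{2}$
$y{\left(m \right)} = 4 m^{2}$ ($y{\left(m \right)} = 2 m 2 m = 4 m^{2}$)
$s = -3888$ ($s = 4 \left(-3\right)^{2} \left(-108\right) = 4 \cdot 9 \left(-108\right) = 36 \left(-108\right) = -3888$)
$V{\left(d{\left(-13,w \right)} \right)} - s = 14^{2} - -3888 = 196 + 3888 = 4084$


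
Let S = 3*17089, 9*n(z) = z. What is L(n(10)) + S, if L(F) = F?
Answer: 461413/9 ≈ 51268.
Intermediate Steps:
n(z) = z/9
S = 51267
L(n(10)) + S = (1/9)*10 + 51267 = 10/9 + 51267 = 461413/9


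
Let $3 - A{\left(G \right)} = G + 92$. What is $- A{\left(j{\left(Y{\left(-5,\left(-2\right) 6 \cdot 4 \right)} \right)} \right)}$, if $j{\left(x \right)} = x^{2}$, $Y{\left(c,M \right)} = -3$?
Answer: $98$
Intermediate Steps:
$A{\left(G \right)} = -89 - G$ ($A{\left(G \right)} = 3 - \left(G + 92\right) = 3 - \left(92 + G\right) = -89 - G$)
$- A{\left(j{\left(Y{\left(-5,\left(-2\right) 6 \cdot 4 \right)} \right)} \right)} = - (-89 - \left(-3\right)^{2}) = - (-89 - 9) = \left(-1\right) \left(-98\right) = 98$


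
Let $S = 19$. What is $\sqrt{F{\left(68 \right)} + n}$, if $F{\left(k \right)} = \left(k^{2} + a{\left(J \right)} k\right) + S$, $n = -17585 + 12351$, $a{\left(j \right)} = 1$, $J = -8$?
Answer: $i \sqrt{523} \approx 22.869 i$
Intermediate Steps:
$n = -5234$
$F{\left(k \right)} = 19 + k + k^{2}$ ($F{\left(k \right)} = \left(k^{2} + 1 k\right) + 19 = \left(k^{2} + k\right) + 19 = \left(k + k^{2}\right) + 19 = 19 + k + k^{2}$)
$\sqrt{F{\left(68 \right)} + n} = \sqrt{\left(19 + 68 + 68^{2}\right) - 5234} = \sqrt{\left(19 + 68 + 4624\right) - 5234} = \sqrt{4711 - 5234} = \sqrt{-523} = i \sqrt{523}$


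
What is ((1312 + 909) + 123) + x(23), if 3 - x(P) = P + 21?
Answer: 2303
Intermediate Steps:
x(P) = -18 - P (x(P) = 3 - (P + 21) = 3 - (21 + P) = 3 + (-21 - P) = -18 - P)
((1312 + 909) + 123) + x(23) = ((1312 + 909) + 123) + (-18 - 1*23) = (2221 + 123) + (-18 - 23) = 2344 - 41 = 2303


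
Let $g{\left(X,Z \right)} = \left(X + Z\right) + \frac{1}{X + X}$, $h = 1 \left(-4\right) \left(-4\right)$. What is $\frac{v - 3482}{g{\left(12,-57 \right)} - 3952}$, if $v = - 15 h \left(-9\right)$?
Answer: $\frac{31728}{95927} \approx 0.33075$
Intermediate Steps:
$h = 16$ ($h = \left(-4\right) \left(-4\right) = 16$)
$g{\left(X,Z \right)} = X + Z + \frac{1}{2 X}$ ($g{\left(X,Z \right)} = \left(X + Z\right) + \frac{1}{2 X} = X + Z + \frac{1}{2 X}$)
$v = 2160$ ($v = \left(-15\right) 16 \left(-9\right) = \left(-240\right) \left(-9\right) = 2160$)
$\frac{v - 3482}{g{\left(12,-57 \right)} - 3952} = \frac{2160 - 3482}{\left(12 - 57 + \frac{1}{2 \cdot 12}\right) - 3952} = - \frac{1322}{\left(12 - 57 + \frac{1}{2} \cdot \frac{1}{12}\right) - 3952} = - \frac{1322}{\left(12 - 57 + \frac{1}{24}\right) - 3952} = - \frac{1322}{- \frac{1079}{24} - 3952} = - \frac{1322}{- \frac{95927}{24}} = \left(-1322\right) \left(- \frac{24}{95927}\right) = \frac{31728}{95927}$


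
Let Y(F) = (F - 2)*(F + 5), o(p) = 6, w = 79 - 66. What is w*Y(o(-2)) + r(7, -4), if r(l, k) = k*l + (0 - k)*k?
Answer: 528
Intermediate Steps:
r(l, k) = -k² + k*l (r(l, k) = k*l + (-k)*k = k*l - k² = -k² + k*l)
w = 13
Y(F) = (-2 + F)*(5 + F)
w*Y(o(-2)) + r(7, -4) = 13*(-10 + 6² + 3*6) - 4*(7 - 1*(-4)) = 13*(-10 + 36 + 18) - 4*(7 + 4) = 13*44 - 4*11 = 572 - 44 = 528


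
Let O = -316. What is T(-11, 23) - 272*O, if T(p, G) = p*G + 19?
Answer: 85718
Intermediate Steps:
T(p, G) = 19 + G*p (T(p, G) = G*p + 19 = 19 + G*p)
T(-11, 23) - 272*O = (19 + 23*(-11)) - 272*(-316) = (19 - 253) + 85952 = -234 + 85952 = 85718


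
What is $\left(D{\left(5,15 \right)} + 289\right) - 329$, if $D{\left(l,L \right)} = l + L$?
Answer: $-20$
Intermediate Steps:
$D{\left(l,L \right)} = L + l$
$\left(D{\left(5,15 \right)} + 289\right) - 329 = \left(\left(15 + 5\right) + 289\right) - 329 = \left(20 + 289\right) - 329 = 309 - 329 = -20$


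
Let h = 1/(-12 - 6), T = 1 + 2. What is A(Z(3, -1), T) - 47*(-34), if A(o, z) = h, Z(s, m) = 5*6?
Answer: 28763/18 ≈ 1597.9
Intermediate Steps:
T = 3
Z(s, m) = 30
h = -1/18 (h = 1/(-18) = -1/18 ≈ -0.055556)
A(o, z) = -1/18
A(Z(3, -1), T) - 47*(-34) = -1/18 - 47*(-34) = -1/18 + 1598 = 28763/18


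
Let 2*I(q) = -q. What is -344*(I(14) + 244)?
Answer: -81528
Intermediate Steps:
I(q) = -q/2 (I(q) = (-q)/2 = -q/2)
-344*(I(14) + 244) = -344*(-½*14 + 244) = -344*(-7 + 244) = -344*237 = -81528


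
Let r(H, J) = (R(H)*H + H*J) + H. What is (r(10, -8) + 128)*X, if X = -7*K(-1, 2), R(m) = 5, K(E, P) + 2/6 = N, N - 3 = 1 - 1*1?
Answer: -2016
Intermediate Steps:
N = 3 (N = 3 + (1 - 1*1) = 3 + (1 - 1) = 3 + 0 = 3)
K(E, P) = 8/3 (K(E, P) = -⅓ + 3 = 8/3)
X = -56/3 (X = -7*8/3 = -56/3 ≈ -18.667)
r(H, J) = 6*H + H*J (r(H, J) = (5*H + H*J) + H = 6*H + H*J)
(r(10, -8) + 128)*X = (10*(6 - 8) + 128)*(-56/3) = (10*(-2) + 128)*(-56/3) = (-20 + 128)*(-56/3) = 108*(-56/3) = -2016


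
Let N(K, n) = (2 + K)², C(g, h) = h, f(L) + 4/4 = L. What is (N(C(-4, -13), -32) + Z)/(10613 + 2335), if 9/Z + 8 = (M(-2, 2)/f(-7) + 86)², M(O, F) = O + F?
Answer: 893957/95659824 ≈ 0.0093452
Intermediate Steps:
f(L) = -1 + L
M(O, F) = F + O
Z = 9/7388 (Z = 9/(-8 + ((2 - 2)/(-1 - 7) + 86)²) = 9/(-8 + (0/(-8) + 86)²) = 9/(-8 + (0*(-⅛) + 86)²) = 9/(-8 + (0 + 86)²) = 9/(-8 + 86²) = 9/(-8 + 7396) = 9/7388 ≈ 0.0012182)
(N(C(-4, -13), -32) + Z)/(10613 + 2335) = ((2 - 13)² + 9/7388)/(10613 + 2335) = ((-11)² + 9/7388)/12948 = (121 + 9/7388)*(1/12948) = (893957/7388)*(1/12948) = 893957/95659824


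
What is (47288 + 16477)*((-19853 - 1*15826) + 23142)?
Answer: -799421805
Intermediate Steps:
(47288 + 16477)*((-19853 - 1*15826) + 23142) = 63765*((-19853 - 15826) + 23142) = 63765*(-35679 + 23142) = 63765*(-12537) = -799421805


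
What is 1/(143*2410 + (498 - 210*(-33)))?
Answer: 1/352058 ≈ 2.8404e-6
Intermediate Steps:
1/(143*2410 + (498 - 210*(-33))) = 1/(344630 + (498 + 6930)) = 1/(344630 + 7428) = 1/352058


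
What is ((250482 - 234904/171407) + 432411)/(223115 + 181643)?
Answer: 117052405547/69378354506 ≈ 1.6872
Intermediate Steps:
((250482 - 234904/171407) + 432411)/(223115 + 181643) = ((250482 - 234904*1/171407) + 432411)/404758 = ((250482 - 234904/171407) + 432411)*(1/404758) = (42934133270/171407 + 432411)*(1/404758) = (117052405547/171407)*(1/404758) = 117052405547/69378354506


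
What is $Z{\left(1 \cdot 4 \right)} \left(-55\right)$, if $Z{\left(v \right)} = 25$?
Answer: $-1375$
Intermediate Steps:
$Z{\left(1 \cdot 4 \right)} \left(-55\right) = 25 \left(-55\right) = -1375$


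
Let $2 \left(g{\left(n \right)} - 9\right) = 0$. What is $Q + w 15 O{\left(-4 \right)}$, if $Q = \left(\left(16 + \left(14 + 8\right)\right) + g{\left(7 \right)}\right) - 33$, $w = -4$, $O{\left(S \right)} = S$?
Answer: $254$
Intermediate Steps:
$g{\left(n \right)} = 9$ ($g{\left(n \right)} = 9 + \frac{1}{2} \cdot 0 = 9 + 0 = 9$)
$Q = 14$ ($Q = \left(\left(16 + \left(14 + 8\right)\right) + 9\right) - 33 = \left(\left(16 + 22\right) + 9\right) - 33 = \left(38 + 9\right) - 33 = 47 - 33 = 14$)
$Q + w 15 O{\left(-4 \right)} = 14 + \left(-4\right) 15 \left(-4\right) = 14 - -240 = 14 + 240 = 254$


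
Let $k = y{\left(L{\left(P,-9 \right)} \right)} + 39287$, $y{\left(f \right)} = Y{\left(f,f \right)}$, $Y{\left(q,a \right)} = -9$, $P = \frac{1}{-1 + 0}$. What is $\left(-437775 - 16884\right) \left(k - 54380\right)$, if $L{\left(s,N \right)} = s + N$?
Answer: $6866260218$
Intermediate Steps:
$P = -1$ ($P = \frac{1}{-1} = -1$)
$L{\left(s,N \right)} = N + s$
$y{\left(f \right)} = -9$
$k = 39278$ ($k = -9 + 39287 = 39278$)
$\left(-437775 - 16884\right) \left(k - 54380\right) = \left(-437775 - 16884\right) \left(39278 - 54380\right) = \left(-437775 - 16884\right) \left(-15102\right) = \left(-454659\right) \left(-15102\right) = 6866260218$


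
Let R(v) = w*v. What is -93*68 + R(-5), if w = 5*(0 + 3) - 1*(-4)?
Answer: -6419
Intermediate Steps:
w = 19 (w = 5*3 + 4 = 15 + 4 = 19)
R(v) = 19*v
-93*68 + R(-5) = -93*68 + 19*(-5) = -6324 - 95 = -6419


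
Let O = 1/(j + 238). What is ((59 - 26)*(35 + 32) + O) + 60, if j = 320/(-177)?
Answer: 94941603/41806 ≈ 2271.0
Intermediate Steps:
j = -320/177 (j = 320*(-1/177) = -320/177 ≈ -1.8079)
O = 177/41806 (O = 1/(-320/177 + 238) = 1/(41806/177) = 177/41806 ≈ 0.0042338)
((59 - 26)*(35 + 32) + O) + 60 = ((59 - 26)*(35 + 32) + 177/41806) + 60 = (33*67 + 177/41806) + 60 = (2211 + 177/41806) + 60 = 92433243/41806 + 60 = 94941603/41806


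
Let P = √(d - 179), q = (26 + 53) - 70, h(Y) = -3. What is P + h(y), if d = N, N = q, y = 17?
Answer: -3 + I*√170 ≈ -3.0 + 13.038*I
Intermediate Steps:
q = 9 (q = 79 - 70 = 9)
N = 9
d = 9
P = I*√170 (P = √(9 - 179) = √(-170) = I*√170 ≈ 13.038*I)
P + h(y) = I*√170 - 3 = -3 + I*√170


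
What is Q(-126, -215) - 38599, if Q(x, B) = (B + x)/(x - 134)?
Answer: -10035399/260 ≈ -38598.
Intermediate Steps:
Q(x, B) = (B + x)/(-134 + x)
Q(-126, -215) - 38599 = (-215 - 126)/(-134 - 126) - 38599 = -341/(-260) - 38599 = -1/260*(-341) - 38599 = 341/260 - 38599 = -10035399/260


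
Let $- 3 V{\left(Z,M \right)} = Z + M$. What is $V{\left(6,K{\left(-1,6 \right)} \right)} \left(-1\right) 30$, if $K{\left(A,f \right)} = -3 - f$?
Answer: $-30$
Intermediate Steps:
$V{\left(Z,M \right)} = - \frac{M}{3} - \frac{Z}{3}$ ($V{\left(Z,M \right)} = - \frac{Z + M}{3} = - \frac{M + Z}{3} = - \frac{M}{3} - \frac{Z}{3}$)
$V{\left(6,K{\left(-1,6 \right)} \right)} \left(-1\right) 30 = \left(- \frac{-3 - 6}{3} - 2\right) \left(-1\right) 30 = \left(\left(- \frac{1}{3}\right) \left(-9\right) - 2\right) \left(-1\right) 30 = \left(3 - 2\right) \left(-1\right) 30 = 1 \left(-1\right) 30 = \left(-1\right) 30 = -30$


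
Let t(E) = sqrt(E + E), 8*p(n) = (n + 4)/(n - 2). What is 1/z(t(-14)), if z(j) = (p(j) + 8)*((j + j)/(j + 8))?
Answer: 4*(-21*I + 11*sqrt(7))/(7*(62*I + 65*sqrt(7))) ≈ 0.063317 - 0.092605*I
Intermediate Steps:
p(n) = (4 + n)/(8*(-2 + n)) (p(n) = ((n + 4)/(n - 2))/8 = ((4 + n)/(-2 + n))/8 = (4 + n)/(8*(-2 + n)))
t(E) = sqrt(2)*sqrt(E) (t(E) = sqrt(2*E) = sqrt(2)*sqrt(E))
z(j) = 2*j*(8 + (4 + j)/(8*(-2 + j)))/(8 + j) (z(j) = ((4 + j)/(8*(-2 + j)) + 8)*((j + j)/(j + 8)) = (8 + (4 + j)/(8*(-2 + j)))*((2*j)/(8 + j)) = (8 + (4 + j)/(8*(-2 + j)))*(2*j/(8 + j)) = 2*j*(8 + (4 + j)/(8*(-2 + j)))/(8 + j))
1/z(t(-14)) = 1/((sqrt(2)*sqrt(-14))*(-124 + 65*(sqrt(2)*sqrt(-14)))/(4*(-2 + sqrt(2)*sqrt(-14))*(8 + sqrt(2)*sqrt(-14)))) = 1/((sqrt(2)*(I*sqrt(14)))*(-124 + 65*(sqrt(2)*(I*sqrt(14))))/(4*(-2 + sqrt(2)*(I*sqrt(14)))*(8 + sqrt(2)*(I*sqrt(14))))) = 1/((2*I*sqrt(7))*(-124 + 65*(2*I*sqrt(7)))/(4*(-2 + 2*I*sqrt(7))*(8 + 2*I*sqrt(7)))) = 1/((2*I*sqrt(7))*(-124 + 130*I*sqrt(7))/(4*(-2 + 2*I*sqrt(7))*(8 + 2*I*sqrt(7)))) = 1/(I*sqrt(7)*(-124 + 130*I*sqrt(7))/(2*(-2 + 2*I*sqrt(7))*(8 + 2*I*sqrt(7)))) = -2*I*sqrt(7)*(-2 + 2*I*sqrt(7))*(8 + 2*I*sqrt(7))/(7*(-124 + 130*I*sqrt(7)))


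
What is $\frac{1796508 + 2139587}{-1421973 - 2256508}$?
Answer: $- \frac{3936095}{3678481} \approx -1.07$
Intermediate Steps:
$\frac{1796508 + 2139587}{-1421973 - 2256508} = \frac{3936095}{-1421973 - 2256508} = \frac{3936095}{-3678481} = 3936095 \left(- \frac{1}{3678481}\right) = - \frac{3936095}{3678481}$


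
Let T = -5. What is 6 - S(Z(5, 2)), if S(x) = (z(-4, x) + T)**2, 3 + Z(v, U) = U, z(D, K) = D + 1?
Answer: -58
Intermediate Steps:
z(D, K) = 1 + D
Z(v, U) = -3 + U
S(x) = 64 (S(x) = ((1 - 4) - 5)**2 = (-3 - 5)**2 = (-8)**2 = 64)
6 - S(Z(5, 2)) = 6 - 1*64 = 6 - 64 = -58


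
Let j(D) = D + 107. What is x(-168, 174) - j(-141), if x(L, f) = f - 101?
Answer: 107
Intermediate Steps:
j(D) = 107 + D
x(L, f) = -101 + f
x(-168, 174) - j(-141) = (-101 + 174) - (107 - 141) = 73 - 1*(-34) = 73 + 34 = 107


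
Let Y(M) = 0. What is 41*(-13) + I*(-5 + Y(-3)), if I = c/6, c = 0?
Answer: -533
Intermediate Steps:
I = 0 (I = 0/6 = 0*(1/6) = 0)
41*(-13) + I*(-5 + Y(-3)) = 41*(-13) + 0*(-5 + 0) = -533 + 0*(-5) = -533 + 0 = -533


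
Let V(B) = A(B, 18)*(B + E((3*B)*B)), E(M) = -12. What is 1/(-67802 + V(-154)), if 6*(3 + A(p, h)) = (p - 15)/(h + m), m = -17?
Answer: -3/187885 ≈ -1.5967e-5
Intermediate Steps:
A(p, h) = -3 + (-15 + p)/(6*(-17 + h)) (A(p, h) = -3 + ((p - 15)/(h - 17))/6 = -3 + ((-15 + p)/(-17 + h))/6 = -3 + (-15 + p)/(6*(-17 + h)))
V(B) = (-12 + B)*(-11/2 + B/6) (V(B) = ((291 + B - 18*18)/(6*(-17 + 18)))*(B - 12) = ((⅙)*(291 + B - 324)/1)*(-12 + B) = ((⅙)*1*(-33 + B))*(-12 + B) = (-11/2 + B/6)*(-12 + B) = (-12 + B)*(-11/2 + B/6))
1/(-67802 + V(-154)) = 1/(-67802 + (-33 - 154)*(-12 - 154)/6) = 1/(-67802 + (⅙)*(-187)*(-166)) = 1/(-67802 + 15521/3) = 1/(-187885/3) = -3/187885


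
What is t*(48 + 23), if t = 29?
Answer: 2059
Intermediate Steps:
t*(48 + 23) = 29*(48 + 23) = 29*71 = 2059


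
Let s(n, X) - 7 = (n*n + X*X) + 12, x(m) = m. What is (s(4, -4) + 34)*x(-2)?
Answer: -170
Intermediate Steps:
s(n, X) = 19 + X**2 + n**2 (s(n, X) = 7 + ((n*n + X*X) + 12) = 7 + ((n**2 + X**2) + 12) = 7 + ((X**2 + n**2) + 12) = 7 + (12 + X**2 + n**2) = 19 + X**2 + n**2)
(s(4, -4) + 34)*x(-2) = ((19 + (-4)**2 + 4**2) + 34)*(-2) = ((19 + 16 + 16) + 34)*(-2) = (51 + 34)*(-2) = 85*(-2) = -170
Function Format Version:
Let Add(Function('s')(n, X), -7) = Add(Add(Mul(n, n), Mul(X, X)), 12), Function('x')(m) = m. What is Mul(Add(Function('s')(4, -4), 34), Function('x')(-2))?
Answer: -170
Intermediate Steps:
Function('s')(n, X) = Add(19, Pow(X, 2), Pow(n, 2)) (Function('s')(n, X) = Add(7, Add(Add(Mul(n, n), Mul(X, X)), 12)) = Add(7, Add(Add(Pow(n, 2), Pow(X, 2)), 12)) = Add(7, Add(Add(Pow(X, 2), Pow(n, 2)), 12)) = Add(7, Add(12, Pow(X, 2), Pow(n, 2))) = Add(19, Pow(X, 2), Pow(n, 2)))
Mul(Add(Function('s')(4, -4), 34), Function('x')(-2)) = Mul(Add(Add(19, Pow(-4, 2), Pow(4, 2)), 34), -2) = Mul(Add(Add(19, 16, 16), 34), -2) = Mul(Add(51, 34), -2) = Mul(85, -2) = -170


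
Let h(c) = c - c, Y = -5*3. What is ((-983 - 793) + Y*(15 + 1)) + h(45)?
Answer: -2016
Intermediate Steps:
Y = -15
h(c) = 0
((-983 - 793) + Y*(15 + 1)) + h(45) = ((-983 - 793) - 15*(15 + 1)) + 0 = (-1776 - 15*16) + 0 = (-1776 - 240) + 0 = -2016 + 0 = -2016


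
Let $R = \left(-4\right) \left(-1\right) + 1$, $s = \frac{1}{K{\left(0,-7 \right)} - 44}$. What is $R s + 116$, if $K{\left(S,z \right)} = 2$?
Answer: $\frac{4867}{42} \approx 115.88$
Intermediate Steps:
$s = - \frac{1}{42}$ ($s = \frac{1}{2 - 44} = \frac{1}{-42} = - \frac{1}{42} \approx -0.02381$)
$R = 5$ ($R = 4 + 1 = 5$)
$R s + 116 = 5 \left(- \frac{1}{42}\right) + 116 = - \frac{5}{42} + 116 = \frac{4867}{42}$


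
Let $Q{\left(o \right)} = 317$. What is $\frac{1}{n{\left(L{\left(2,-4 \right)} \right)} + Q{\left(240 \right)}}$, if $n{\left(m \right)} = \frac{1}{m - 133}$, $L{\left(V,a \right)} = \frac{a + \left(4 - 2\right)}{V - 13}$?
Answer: $\frac{1461}{463126} \approx 0.0031547$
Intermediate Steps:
$L{\left(V,a \right)} = \frac{2 + a}{-13 + V}$ ($L{\left(V,a \right)} = \frac{a + 2}{-13 + V} = \frac{2 + a}{-13 + V}$)
$n{\left(m \right)} = \frac{1}{-133 + m}$
$\frac{1}{n{\left(L{\left(2,-4 \right)} \right)} + Q{\left(240 \right)}} = \frac{1}{\frac{1}{-133 + \frac{2 - 4}{-13 + 2}} + 317} = \frac{1}{\frac{1}{-133 + \frac{1}{-11} \left(-2\right)} + 317} = \frac{1}{\frac{1}{-133 - - \frac{2}{11}} + 317} = \frac{1}{\frac{1}{-133 + \frac{2}{11}} + 317} = \frac{1}{\frac{1}{- \frac{1461}{11}} + 317} = \frac{1}{- \frac{11}{1461} + 317} = \frac{1}{\frac{463126}{1461}} = \frac{1461}{463126}$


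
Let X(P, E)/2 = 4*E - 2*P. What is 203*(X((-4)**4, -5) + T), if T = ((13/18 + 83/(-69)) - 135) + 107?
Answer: -91814261/414 ≈ -2.2177e+5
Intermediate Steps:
X(P, E) = -4*P + 8*E (X(P, E) = 2*(4*E - 2*P) = 2*(-2*P + 4*E) = -4*P + 8*E)
T = -11791/414 (T = ((13*(1/18) + 83*(-1/69)) - 135) + 107 = ((13/18 - 83/69) - 135) + 107 = (-199/414 - 135) + 107 = -56089/414 + 107 = -11791/414 ≈ -28.481)
203*(X((-4)**4, -5) + T) = 203*((-4*(-4)**4 + 8*(-5)) - 11791/414) = 203*((-4*256 - 40) - 11791/414) = 203*((-1024 - 40) - 11791/414) = 203*(-1064 - 11791/414) = 203*(-452287/414) = -91814261/414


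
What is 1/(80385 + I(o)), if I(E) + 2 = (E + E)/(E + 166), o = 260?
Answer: 213/17121839 ≈ 1.2440e-5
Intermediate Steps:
I(E) = -2 + 2*E/(166 + E) (I(E) = -2 + (E + E)/(E + 166) = -2 + (2*E)/(166 + E) = -2 + 2*E/(166 + E))
1/(80385 + I(o)) = 1/(80385 - 332/(166 + 260)) = 1/(80385 - 332/426) = 1/(80385 - 332*1/426) = 1/(80385 - 166/213) = 1/(17121839/213) = 213/17121839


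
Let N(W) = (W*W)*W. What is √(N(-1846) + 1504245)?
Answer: I*√6289139491 ≈ 79304.0*I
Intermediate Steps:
N(W) = W³ (N(W) = W²*W = W³)
√(N(-1846) + 1504245) = √((-1846)³ + 1504245) = √(-6290643736 + 1504245) = √(-6289139491) = I*√6289139491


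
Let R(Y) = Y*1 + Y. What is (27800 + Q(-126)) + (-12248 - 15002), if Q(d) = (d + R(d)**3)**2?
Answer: 256100297822506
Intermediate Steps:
R(Y) = 2*Y (R(Y) = Y + Y = 2*Y)
Q(d) = (d + 8*d**3)**2 (Q(d) = (d + (2*d)**3)**2 = (d + 8*d**3)**2)
(27800 + Q(-126)) + (-12248 - 15002) = (27800 + (-126)**2*(1 + 8*(-126)**2)**2) + (-12248 - 15002) = (27800 + 15876*(1 + 8*15876)**2) - 27250 = (27800 + 15876*(1 + 127008)**2) - 27250 = (27800 + 15876*127009**2) - 27250 = (27800 + 15876*16131286081) - 27250 = (27800 + 256100297821956) - 27250 = 256100297849756 - 27250 = 256100297822506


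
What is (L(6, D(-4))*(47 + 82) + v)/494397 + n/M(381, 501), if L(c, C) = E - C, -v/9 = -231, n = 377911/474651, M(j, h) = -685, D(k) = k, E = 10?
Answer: 39863520104/5953564105785 ≈ 0.0066957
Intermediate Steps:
n = 377911/474651 (n = 377911*(1/474651) = 377911/474651 ≈ 0.79619)
v = 2079 (v = -9*(-231) = 2079)
L(c, C) = 10 - C
(L(6, D(-4))*(47 + 82) + v)/494397 + n/M(381, 501) = ((10 - 1*(-4))*(47 + 82) + 2079)/494397 + (377911/474651)/(-685) = ((10 + 4)*129 + 2079)*(1/494397) + (377911/474651)*(-1/685) = (14*129 + 2079)*(1/494397) - 377911/325135935 = (1806 + 2079)*(1/494397) - 377911/325135935 = 3885*(1/494397) - 377911/325135935 = 1295/164799 - 377911/325135935 = 39863520104/5953564105785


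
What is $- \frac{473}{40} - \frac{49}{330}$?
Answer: $- \frac{3161}{264} \approx -11.973$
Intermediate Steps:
$- \frac{473}{40} - \frac{49}{330} = - \frac{3161}{264}$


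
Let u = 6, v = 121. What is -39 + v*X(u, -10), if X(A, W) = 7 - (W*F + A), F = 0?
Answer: 82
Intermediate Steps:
X(A, W) = 7 - A (X(A, W) = 7 - (W*0 + A) = 7 - (0 + A) = 7 - A)
-39 + v*X(u, -10) = -39 + 121*(7 - 1*6) = -39 + 121*(7 - 6) = -39 + 121*1 = -39 + 121 = 82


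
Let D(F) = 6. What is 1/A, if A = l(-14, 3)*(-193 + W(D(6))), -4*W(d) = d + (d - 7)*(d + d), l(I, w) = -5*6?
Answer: 1/5745 ≈ 0.00017406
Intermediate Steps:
l(I, w) = -30
W(d) = -d/4 - d*(-7 + d)/2 (W(d) = -(d + (d - 7)*(d + d))/4 = -(d + (-7 + d)*(2*d))/4 = -(d + 2*d*(-7 + d))/4 = -d/4 - d*(-7 + d)/2)
A = 5745 (A = -30*(-193 + (¼)*6*(13 - 2*6)) = -30*(-193 + (¼)*6*(13 - 12)) = -30*(-193 + (¼)*6*1) = -30*(-193 + 3/2) = -30*(-383/2) = 5745)
1/A = 1/5745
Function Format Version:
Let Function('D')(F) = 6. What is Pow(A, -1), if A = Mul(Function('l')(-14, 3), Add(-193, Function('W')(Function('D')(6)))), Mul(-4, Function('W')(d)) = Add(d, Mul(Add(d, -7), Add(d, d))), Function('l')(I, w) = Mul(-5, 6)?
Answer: Rational(1, 5745) ≈ 0.00017406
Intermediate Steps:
Function('l')(I, w) = -30
Function('W')(d) = Add(Mul(Rational(-1, 4), d), Mul(Rational(-1, 2), d, Add(-7, d))) (Function('W')(d) = Mul(Rational(-1, 4), Add(d, Mul(Add(d, -7), Add(d, d)))) = Mul(Rational(-1, 4), Add(d, Mul(Add(-7, d), Mul(2, d)))) = Mul(Rational(-1, 4), Add(d, Mul(2, d, Add(-7, d)))) = Add(Mul(Rational(-1, 4), d), Mul(Rational(-1, 2), d, Add(-7, d))))
A = 5745 (A = Mul(-30, Add(-193, Mul(Rational(1, 4), 6, Add(13, Mul(-2, 6))))) = Mul(-30, Add(-193, Mul(Rational(1, 4), 6, Add(13, -12)))) = Mul(-30, Add(-193, Mul(Rational(1, 4), 6, 1))) = Mul(-30, Add(-193, Rational(3, 2))) = Mul(-30, Rational(-383, 2)) = 5745)
Pow(A, -1) = Pow(5745, -1) = Rational(1, 5745)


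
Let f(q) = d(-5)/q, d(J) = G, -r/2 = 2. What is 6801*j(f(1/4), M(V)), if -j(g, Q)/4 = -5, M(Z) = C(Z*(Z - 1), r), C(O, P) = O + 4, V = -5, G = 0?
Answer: 136020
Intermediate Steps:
r = -4 (r = -2*2 = -4)
d(J) = 0
f(q) = 0 (f(q) = 0/q = 0)
C(O, P) = 4 + O
M(Z) = 4 + Z*(-1 + Z) (M(Z) = 4 + Z*(Z - 1) = 4 + Z*(-1 + Z))
j(g, Q) = 20 (j(g, Q) = -4*(-5) = 20)
6801*j(f(1/4), M(V)) = 6801*20 = 136020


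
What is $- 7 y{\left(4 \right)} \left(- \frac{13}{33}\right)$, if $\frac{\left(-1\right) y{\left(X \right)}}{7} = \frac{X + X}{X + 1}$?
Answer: $- \frac{5096}{165} \approx -30.885$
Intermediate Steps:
$y{\left(X \right)} = - \frac{14 X}{1 + X}$ ($y{\left(X \right)} = - 7 \frac{X + X}{X + 1} = - 7 \frac{2 X}{1 + X} = - \frac{14 X}{1 + X}$)
$- 7 y{\left(4 \right)} \left(- \frac{13}{33}\right) = - 7 \left(\left(-14\right) 4 \frac{1}{1 + 4}\right) \left(- \frac{13}{33}\right) = - 7 \left(\left(-14\right) 4 \cdot \frac{1}{5}\right) \left(\left(-13\right) \frac{1}{33}\right) = - 7 \left(\left(-14\right) 4 \cdot \frac{1}{5}\right) \left(- \frac{13}{33}\right) = \left(-7\right) \left(- \frac{56}{5}\right) \left(- \frac{13}{33}\right) = \frac{392}{5} \left(- \frac{13}{33}\right) = - \frac{5096}{165}$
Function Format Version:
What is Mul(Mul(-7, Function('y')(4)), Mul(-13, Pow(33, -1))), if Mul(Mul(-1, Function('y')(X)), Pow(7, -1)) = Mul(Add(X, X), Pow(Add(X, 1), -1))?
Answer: Rational(-5096, 165) ≈ -30.885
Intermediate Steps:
Function('y')(X) = Mul(-14, X, Pow(Add(1, X), -1)) (Function('y')(X) = Mul(-7, Mul(Add(X, X), Pow(Add(X, 1), -1))) = Mul(-7, Mul(Mul(2, X), Pow(Add(1, X), -1))) = Mul(-7, Mul(2, X, Pow(Add(1, X), -1))) = Mul(-14, X, Pow(Add(1, X), -1)))
Mul(Mul(-7, Function('y')(4)), Mul(-13, Pow(33, -1))) = Mul(Mul(-7, Mul(-14, 4, Pow(Add(1, 4), -1))), Mul(-13, Pow(33, -1))) = Mul(Mul(-7, Mul(-14, 4, Pow(5, -1))), Mul(-13, Rational(1, 33))) = Mul(Mul(-7, Mul(-14, 4, Rational(1, 5))), Rational(-13, 33)) = Mul(Mul(-7, Rational(-56, 5)), Rational(-13, 33)) = Mul(Rational(392, 5), Rational(-13, 33)) = Rational(-5096, 165)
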